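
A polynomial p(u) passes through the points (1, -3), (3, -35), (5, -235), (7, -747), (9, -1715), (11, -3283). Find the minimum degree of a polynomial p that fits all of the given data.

Forward differences of the values at u = 1, 3, 5, 7, 9, 11:
  p  : -3  -35  -235  -747  -1715  -3283
  Δ  : -32  -200  -512  -968  -1568
  Δ^2: -168  -312  -456  -600
  Δ^3: -144  -144  -144
  Δ^4: 0  0
  Δ^5: 0
The third differences are constant (-144) and nonzero, while all higher differences vanish, so the minimal degree is 3.

3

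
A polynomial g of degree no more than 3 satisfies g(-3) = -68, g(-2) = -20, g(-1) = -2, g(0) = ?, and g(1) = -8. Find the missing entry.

On equispaced nodes a degree-3 polynomial has vanishing fourth forward difference, so
  g(-3) - 4·g(-2) + 6·g(-1) - 4·g(0) + g(1) = 0.
Substituting the known values and solving for g(0):
  -4·g(0) = 8
  g(0) = -2.

-2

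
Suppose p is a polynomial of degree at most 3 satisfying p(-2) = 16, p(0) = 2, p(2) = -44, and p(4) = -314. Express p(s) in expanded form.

p(s) = -4s^3 - 4s^2 + s + 2

Write p(s) = as^3 + bs^2 + cs + d. Substituting each data point gives a linear system:
  -8a + 4b - 2c + d = 16
  d = 2
  8a + 4b + 2c + d = -44
  64a + 16b + 4c + d = -314
Solving the system yields a = -4, b = -4, c = 1, d = 2.
So p(s) = -4s^3 - 4s^2 + s + 2.
Check: p(0) = 2. ✓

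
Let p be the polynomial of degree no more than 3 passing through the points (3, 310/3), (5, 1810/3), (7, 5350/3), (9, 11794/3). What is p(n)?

p(n) = 6n^3 - 5n^2 - 4n - 5/3

Using the Lagrange interpolation formula with nodes 3, 5, 7, 9:
  L_0(n) = (n - 5)(n - 7)(n - 9) / -48
  L_1(n) = (n - 3)(n - 7)(n - 9) / 16
  L_2(n) = (n - 3)(n - 5)(n - 9) / -16
  L_3(n) = (n - 3)(n - 5)(n - 7) / 48
Then p(n) = 310/3·L_0(n) + 1810/3·L_1(n) + 5350/3·L_2(n) + 11794/3·L_3(n).
Expanding and collecting terms gives p(n) = 6n^3 - 5n^2 - 4n - 5/3.
Check: p(3) = 310/3. ✓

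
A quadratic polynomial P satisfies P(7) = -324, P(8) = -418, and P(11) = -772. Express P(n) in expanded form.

Using the Lagrange interpolation formula with nodes 7, 8, 11:
  L_0(n) = (n - 8)(n - 11) / 4
  L_1(n) = (n - 7)(n - 11) / -3
  L_2(n) = (n - 7)(n - 8) / 12
Then P(n) = -324·L_0(n) - 418·L_1(n) - 772·L_2(n).
Expanding and collecting terms gives P(n) = -6n^2 - 4n - 2.
Check: P(11) = -772. ✓

P(n) = -6n^2 - 4n - 2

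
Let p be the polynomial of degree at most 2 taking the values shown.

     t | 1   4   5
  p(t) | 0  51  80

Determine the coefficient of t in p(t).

Write p(t) = at^2 + bt + c. Substituting each data point gives a linear system:
  a + b + c = 0
  16a + 4b + c = 51
  25a + 5b + c = 80
Solving the system yields a = 3, b = 2, c = -5.
So p(t) = 3t² + 2t - 5.
The coefficient of t is 2.

2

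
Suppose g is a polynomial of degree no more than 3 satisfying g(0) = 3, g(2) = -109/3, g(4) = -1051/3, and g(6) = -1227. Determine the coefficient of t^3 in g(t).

-6

Write g(t) = at^3 + bt^2 + ct + d. Substituting each data point gives a linear system:
  d = 3
  8a + 4b + 2c + d = -109/3
  64a + 16b + 4c + d = -1051/3
  216a + 36b + 6c + d = -1227
Solving the system yields a = -6, b = 5/3, c = 1, d = 3.
So g(t) = -6t^3 + (5/3)t^2 + t + 3.
The leading coefficient is -6.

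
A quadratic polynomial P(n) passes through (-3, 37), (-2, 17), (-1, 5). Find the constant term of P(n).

1

Write P(n) = an^2 + bn + c. Substituting each data point gives a linear system:
  9a - 3b + c = 37
  4a - 2b + c = 17
  a - b + c = 5
Solving the system yields a = 4, b = 0, c = 1.
So P(n) = 4n² + 1.
The constant term is 1.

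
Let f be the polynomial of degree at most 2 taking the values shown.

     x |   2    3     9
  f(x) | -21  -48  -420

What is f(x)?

f(x) = -5x^2 - 2x + 3

Write f(x) = ax^2 + bx + c. Substituting each data point gives a linear system:
  4a + 2b + c = -21
  9a + 3b + c = -48
  81a + 9b + c = -420
Solving the system yields a = -5, b = -2, c = 3.
So f(x) = -5x^2 - 2x + 3.
Check: f(9) = -420. ✓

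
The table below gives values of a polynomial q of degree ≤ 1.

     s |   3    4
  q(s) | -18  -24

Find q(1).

-6

Write q(s) = as + b. Substituting each data point gives a linear system:
  3a + b = -18
  4a + b = -24
Solving the system yields a = -6, b = 0.
So q(s) = -6s.
Then q(1) = -6.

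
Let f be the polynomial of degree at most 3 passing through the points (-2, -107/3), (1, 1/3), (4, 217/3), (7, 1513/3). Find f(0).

Forward differences of the values at u = -2, 1, 4, 7:
  f  : -107/3  1/3  217/3  1513/3
  Δ  : 36  72  432
  Δ^2: 36  360
  Δ^3: 324
The third differences are constant, confirming degree 3.
Interpolating (Newton forward form) and evaluating at u = 0 gives f(0) = 1/3.

1/3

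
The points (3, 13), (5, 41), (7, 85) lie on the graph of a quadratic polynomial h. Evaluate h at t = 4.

25

Forward differences of the values at t = 3, 5, 7:
  h  : 13  41  85
  Δ  : 28  44
  Δ^2: 16
The second differences are constant, confirming degree 2.
Interpolating (Newton forward form) and evaluating at t = 4 gives h(4) = 25.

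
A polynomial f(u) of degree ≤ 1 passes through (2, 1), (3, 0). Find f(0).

3

Using the Lagrange interpolation formula with nodes 2, 3:
  L_0(u) = (u - 3) / -1
  L_1(u) = (u - 2) / 1
Then f(u) = 1·L_0(u) + 0·L_1(u).
Expanding and collecting terms gives f(u) = -u + 3.
Evaluating at u = 0: f(0) = 3.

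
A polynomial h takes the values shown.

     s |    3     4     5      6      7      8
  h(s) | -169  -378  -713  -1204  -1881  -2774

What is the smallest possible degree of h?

Forward differences of the values at s = 3, 4, 5, 6, 7, 8:
  h  : -169  -378  -713  -1204  -1881  -2774
  Δ  : -209  -335  -491  -677  -893
  Δ^2: -126  -156  -186  -216
  Δ^3: -30  -30  -30
  Δ^4: 0  0
  Δ^5: 0
The third differences are constant (-30) and nonzero, while all higher differences vanish, so the minimal degree is 3.

3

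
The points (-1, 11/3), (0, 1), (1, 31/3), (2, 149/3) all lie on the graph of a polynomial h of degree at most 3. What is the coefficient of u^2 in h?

Write h(u) = au^3 + bu^2 + cu + d. Substituting each data point gives a linear system:
  -a + b - c + d = 11/3
  d = 1
  a + b + c + d = 31/3
  8a + 4b + 2c + d = 149/3
Solving the system yields a = 3, b = 6, c = 1/3, d = 1.
So h(u) = 3u³ + 6u² + (1/3)u + 1.
The coefficient of u^2 is 6.

6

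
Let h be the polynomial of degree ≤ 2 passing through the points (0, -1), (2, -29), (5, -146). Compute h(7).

Using the Lagrange interpolation formula with nodes 0, 2, 5:
  L_0(u) = (u - 2)(u - 5) / 10
  L_1(u) = u(u - 5) / -6
  L_2(u) = u(u - 2) / 15
Then h(u) = -1·L_0(u) - 29·L_1(u) - 146·L_2(u).
Expanding and collecting terms gives h(u) = -5u² - 4u - 1.
Evaluating at u = 7: h(7) = -274.

-274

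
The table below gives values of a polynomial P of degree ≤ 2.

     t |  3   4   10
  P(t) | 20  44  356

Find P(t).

P(t) = 4t^2 - 4t - 4

Write P(t) = at^2 + bt + c. Substituting each data point gives a linear system:
  9a + 3b + c = 20
  16a + 4b + c = 44
  100a + 10b + c = 356
Solving the system yields a = 4, b = -4, c = -4.
So P(t) = 4t^2 - 4t - 4.
Check: P(3) = 20. ✓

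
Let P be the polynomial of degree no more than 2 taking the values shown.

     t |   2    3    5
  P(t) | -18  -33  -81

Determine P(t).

Write P(t) = at^2 + bt + c. Substituting each data point gives a linear system:
  4a + 2b + c = -18
  9a + 3b + c = -33
  25a + 5b + c = -81
Solving the system yields a = -3, b = 0, c = -6.
So P(t) = -3t² - 6.
Check: P(3) = -33. ✓

P(t) = -3t^2 - 6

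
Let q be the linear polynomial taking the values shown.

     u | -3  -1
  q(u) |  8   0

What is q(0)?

-4

Using the Lagrange interpolation formula with nodes -3, -1:
  L_0(u) = (u + 1) / -2
  L_1(u) = (u + 3) / 2
Then q(u) = 8·L_0(u) + 0·L_1(u).
Expanding and collecting terms gives q(u) = -4u - 4.
Evaluating at u = 0: q(0) = -4.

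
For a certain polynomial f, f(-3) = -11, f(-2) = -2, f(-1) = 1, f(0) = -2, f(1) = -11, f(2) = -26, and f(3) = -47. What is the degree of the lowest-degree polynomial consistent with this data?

2

Forward differences of the values at s = -3, -2, -1, 0, 1, 2, 3:
  f  : -11  -2  1  -2  -11  -26  -47
  Δ  : 9  3  -3  -9  -15  -21
  Δ^2: -6  -6  -6  -6  -6
  Δ^3: 0  0  0  0
  Δ^4: 0  0  0
  Δ^5: 0  0
  Δ^6: 0
The second differences are constant (-6) and nonzero, while all higher differences vanish, so the minimal degree is 2.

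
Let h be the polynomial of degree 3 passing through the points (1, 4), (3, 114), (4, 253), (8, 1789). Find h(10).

Using the Lagrange interpolation formula with nodes 1, 3, 4, 8:
  L_0(x) = (x - 3)(x - 4)(x - 8) / -42
  L_1(x) = (x - 1)(x - 4)(x - 8) / 10
  L_2(x) = (x - 1)(x - 3)(x - 8) / -12
  L_3(x) = (x - 1)(x - 3)(x - 4) / 140
Then h(x) = 4·L_0(x) + 114·L_1(x) + 253·L_2(x) + 1789·L_3(x).
Expanding and collecting terms gives h(x) = 3x^3 + 4x^2 - 3.
Evaluating at x = 10: h(10) = 3397.

3397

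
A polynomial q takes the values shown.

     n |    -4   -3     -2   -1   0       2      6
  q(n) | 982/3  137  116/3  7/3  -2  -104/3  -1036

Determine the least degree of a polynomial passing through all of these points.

Divided differences on the nodes -4, -3, -2, -1, 0, 2, 6:
  order 0: 982/3  137  116/3  7/3  -2  -104/3  -1036
  order 1: -571/3  -295/3  -109/3  -13/3  -49/3  -751/3
  order 2: 46  31  16  -4  -39
  order 3: -5  -5  -5  -5
  order 4: 0  0  0
  order 5: 0  0
  order 6: 0
The order-3 divided differences are all -5 (nonzero) and every higher order vanishes, so the data lies on a polynomial of degree exactly 3.

3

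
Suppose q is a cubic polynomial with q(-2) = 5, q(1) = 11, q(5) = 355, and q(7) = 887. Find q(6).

Write q(x) = ax^3 + bx^2 + cx + d. Substituting each data point gives a linear system:
  -8a + 4b - 2c + d = 5
  a + b + c + d = 11
  125a + 25b + 5c + d = 355
  343a + 49b + 7c + d = 887
Solving the system yields a = 2, b = 4, c = 0, d = 5.
So q(x) = 2x^3 + 4x^2 + 5.
Then q(6) = 581.

581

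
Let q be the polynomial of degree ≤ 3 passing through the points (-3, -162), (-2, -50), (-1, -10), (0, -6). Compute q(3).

150

Using the Lagrange interpolation formula with nodes -3, -2, -1, 0:
  L_0(x) = (x + 2)(x + 1)x / -6
  L_1(x) = (x + 3)(x + 1)x / 2
  L_2(x) = (x + 3)(x + 2)x / -2
  L_3(x) = (x + 3)(x + 2)(x + 1) / 6
Then q(x) = -162·L_0(x) - 50·L_1(x) - 10·L_2(x) - 6·L_3(x).
Expanding and collecting terms gives q(x) = 6x^3 - 2x - 6.
Evaluating at x = 3: q(3) = 150.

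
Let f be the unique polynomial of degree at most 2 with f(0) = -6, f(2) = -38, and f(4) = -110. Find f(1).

Using the Lagrange interpolation formula with nodes 0, 2, 4:
  L_0(n) = (n - 2)(n - 4) / 8
  L_1(n) = n(n - 4) / -4
  L_2(n) = n(n - 2) / 8
Then f(n) = -6·L_0(n) - 38·L_1(n) - 110·L_2(n).
Expanding and collecting terms gives f(n) = -5n^2 - 6n - 6.
Evaluating at n = 1: f(1) = -17.

-17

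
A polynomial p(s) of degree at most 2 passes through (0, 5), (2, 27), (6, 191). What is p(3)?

53

Using the Lagrange interpolation formula with nodes 0, 2, 6:
  L_0(s) = (s - 2)(s - 6) / 12
  L_1(s) = s(s - 6) / -8
  L_2(s) = s(s - 2) / 24
Then p(s) = 5·L_0(s) + 27·L_1(s) + 191·L_2(s).
Expanding and collecting terms gives p(s) = 5s^2 + s + 5.
Evaluating at s = 3: p(3) = 53.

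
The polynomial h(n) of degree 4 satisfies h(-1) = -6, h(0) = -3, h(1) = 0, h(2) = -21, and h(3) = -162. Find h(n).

h(n) = -3n^4 + 2n^3 + 3n^2 + n - 3

Using the Lagrange interpolation formula with nodes -1, 0, 1, 2, 3:
  L_0(n) = n(n - 1)(n - 2)(n - 3) / 24
  L_1(n) = (n + 1)(n - 1)(n - 2)(n - 3) / -6
  L_2(n) = (n + 1)n(n - 2)(n - 3) / 4
  L_3(n) = (n + 1)n(n - 1)(n - 3) / -6
  L_4(n) = (n + 1)n(n - 1)(n - 2) / 24
Then h(n) = -6·L_0(n) - 3·L_1(n) + 0·L_2(n) - 21·L_3(n) - 162·L_4(n).
Expanding and collecting terms gives h(n) = -3n⁴ + 2n³ + 3n² + n - 3.
Check: h(0) = -3. ✓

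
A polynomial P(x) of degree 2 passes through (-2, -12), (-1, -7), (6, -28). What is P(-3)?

-19

Using the Lagrange interpolation formula with nodes -2, -1, 6:
  L_0(x) = (x + 1)(x - 6) / 8
  L_1(x) = (x + 2)(x - 6) / -7
  L_2(x) = (x + 2)(x + 1) / 56
Then P(x) = -12·L_0(x) - 7·L_1(x) - 28·L_2(x).
Expanding and collecting terms gives P(x) = -x^2 + 2x - 4.
Evaluating at x = -3: P(-3) = -19.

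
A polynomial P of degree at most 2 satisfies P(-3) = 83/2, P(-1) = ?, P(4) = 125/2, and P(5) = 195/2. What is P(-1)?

The 3 known points determine the degree-2 polynomial uniquely.
Write P(u) = au^2 + bu + c. Substituting each data point gives a linear system:
  9a - 3b + c = 83/2
  16a + 4b + c = 125/2
  25a + 5b + c = 195/2
Solving the system yields a = 4, b = -1, c = 5/2.
So P(u) = 4u^2 - u + 5/2.
Then P(-1) = 15/2.

15/2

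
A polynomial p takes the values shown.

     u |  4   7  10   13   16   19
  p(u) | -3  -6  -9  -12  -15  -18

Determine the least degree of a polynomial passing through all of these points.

Forward differences of the values at u = 4, 7, 10, 13, 16, 19:
  p  : -3  -6  -9  -12  -15  -18
  Δ  : -3  -3  -3  -3  -3
  Δ^2: 0  0  0  0
  Δ^3: 0  0  0
  Δ^4: 0  0
  Δ^5: 0
The first differences are constant (-3) and nonzero, while all higher differences vanish, so the minimal degree is 1.

1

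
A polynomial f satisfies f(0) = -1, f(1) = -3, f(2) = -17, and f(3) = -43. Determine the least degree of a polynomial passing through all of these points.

Forward differences of the values at n = 0, 1, 2, 3:
  f  : -1  -3  -17  -43
  Δ  : -2  -14  -26
  Δ^2: -12  -12
  Δ^3: 0
The second differences are constant (-12) and nonzero, while all higher differences vanish, so the minimal degree is 2.

2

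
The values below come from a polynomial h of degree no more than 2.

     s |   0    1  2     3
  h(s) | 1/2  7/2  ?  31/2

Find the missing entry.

The 3 known points determine the degree-2 polynomial uniquely.
Write h(s) = as^2 + bs + c. Substituting each data point gives a linear system:
  c = 1/2
  a + b + c = 7/2
  9a + 3b + c = 31/2
Solving the system yields a = 1, b = 2, c = 1/2.
So h(s) = s^2 + 2s + 1/2.
Then h(2) = 17/2.

17/2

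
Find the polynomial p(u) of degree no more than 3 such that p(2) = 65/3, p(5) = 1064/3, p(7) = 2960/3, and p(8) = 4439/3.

p(u) = 3u^3 - u^2 + u - 1/3

Write p(u) = au^3 + bu^2 + cu + d. Substituting each data point gives a linear system:
  8a + 4b + 2c + d = 65/3
  125a + 25b + 5c + d = 1064/3
  343a + 49b + 7c + d = 2960/3
  512a + 64b + 8c + d = 4439/3
Solving the system yields a = 3, b = -1, c = 1, d = -1/3.
So p(u) = 3u^3 - u^2 + u - 1/3.
Check: p(2) = 65/3. ✓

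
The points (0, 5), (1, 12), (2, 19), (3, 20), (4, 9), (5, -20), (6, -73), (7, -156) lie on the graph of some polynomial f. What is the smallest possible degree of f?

Forward differences of the values at n = 0, 1, 2, 3, 4, 5, 6, 7:
  f  : 5  12  19  20  9  -20  -73  -156
  Δ  : 7  7  1  -11  -29  -53  -83
  Δ^2: 0  -6  -12  -18  -24  -30
  Δ^3: -6  -6  -6  -6  -6
  Δ^4: 0  0  0  0
  Δ^5: 0  0  0
  Δ^6: 0  0
  Δ^7: 0
The third differences are constant (-6) and nonzero, while all higher differences vanish, so the minimal degree is 3.

3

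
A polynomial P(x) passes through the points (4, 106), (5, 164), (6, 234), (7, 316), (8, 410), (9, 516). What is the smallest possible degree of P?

Forward differences of the values at x = 4, 5, 6, 7, 8, 9:
  P  : 106  164  234  316  410  516
  Δ  : 58  70  82  94  106
  Δ^2: 12  12  12  12
  Δ^3: 0  0  0
  Δ^4: 0  0
  Δ^5: 0
The second differences are constant (12) and nonzero, while all higher differences vanish, so the minimal degree is 2.

2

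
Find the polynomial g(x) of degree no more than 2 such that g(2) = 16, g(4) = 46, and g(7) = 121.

g(x) = 2x^2 + 3x + 2

Write g(x) = ax^2 + bx + c. Substituting each data point gives a linear system:
  4a + 2b + c = 16
  16a + 4b + c = 46
  49a + 7b + c = 121
Solving the system yields a = 2, b = 3, c = 2.
So g(x) = 2x² + 3x + 2.
Check: g(4) = 46. ✓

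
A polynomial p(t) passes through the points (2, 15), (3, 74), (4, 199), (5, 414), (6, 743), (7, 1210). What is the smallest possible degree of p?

3

Forward differences of the values at t = 2, 3, 4, 5, 6, 7:
  p  : 15  74  199  414  743  1210
  Δ  : 59  125  215  329  467
  Δ^2: 66  90  114  138
  Δ^3: 24  24  24
  Δ^4: 0  0
  Δ^5: 0
The third differences are constant (24) and nonzero, while all higher differences vanish, so the minimal degree is 3.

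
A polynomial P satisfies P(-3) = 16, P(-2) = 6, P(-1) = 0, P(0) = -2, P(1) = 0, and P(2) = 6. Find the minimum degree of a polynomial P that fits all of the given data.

2

Forward differences of the values at x = -3, -2, -1, 0, 1, 2:
  P  : 16  6  0  -2  0  6
  Δ  : -10  -6  -2  2  6
  Δ^2: 4  4  4  4
  Δ^3: 0  0  0
  Δ^4: 0  0
  Δ^5: 0
The second differences are constant (4) and nonzero, while all higher differences vanish, so the minimal degree is 2.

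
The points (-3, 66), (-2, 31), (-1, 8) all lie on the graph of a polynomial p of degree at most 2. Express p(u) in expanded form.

p(u) = 6u^2 - 5u - 3

Using the Lagrange interpolation formula with nodes -3, -2, -1:
  L_0(u) = (u + 2)(u + 1) / 2
  L_1(u) = (u + 3)(u + 1) / -1
  L_2(u) = (u + 3)(u + 2) / 2
Then p(u) = 66·L_0(u) + 31·L_1(u) + 8·L_2(u).
Expanding and collecting terms gives p(u) = 6u^2 - 5u - 3.
Check: p(-1) = 8. ✓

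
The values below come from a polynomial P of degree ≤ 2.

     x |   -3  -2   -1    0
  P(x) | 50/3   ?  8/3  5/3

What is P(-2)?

23/3

On equispaced nodes a degree-2 polynomial has vanishing third forward difference, so
  - P(-3) + 3·P(-2) - 3·P(-1) + P(0) = 0.
Substituting the known values and solving for P(-2):
  3·P(-2) = 23
  P(-2) = 23/3.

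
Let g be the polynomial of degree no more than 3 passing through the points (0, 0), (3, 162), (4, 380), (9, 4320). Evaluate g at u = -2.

Using the Lagrange interpolation formula with nodes 0, 3, 4, 9:
  L_0(u) = (u - 3)(u - 4)(u - 9) / -108
  L_1(u) = u(u - 4)(u - 9) / 18
  L_2(u) = u(u - 3)(u - 9) / -20
  L_3(u) = u(u - 3)(u - 4) / 270
Then g(u) = 0·L_0(u) + 162·L_1(u) + 380·L_2(u) + 4320·L_3(u).
Expanding and collecting terms gives g(u) = 6u^3 - u^2 + 3u.
Evaluating at u = -2: g(-2) = -58.

-58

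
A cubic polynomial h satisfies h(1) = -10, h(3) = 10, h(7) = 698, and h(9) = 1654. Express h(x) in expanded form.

h(x) = 3x^3 - 6x^2 - 5x - 2

Using the Lagrange interpolation formula with nodes 1, 3, 7, 9:
  L_0(x) = (x - 3)(x - 7)(x - 9) / -96
  L_1(x) = (x - 1)(x - 7)(x - 9) / 48
  L_2(x) = (x - 1)(x - 3)(x - 9) / -48
  L_3(x) = (x - 1)(x - 3)(x - 7) / 96
Then h(x) = -10·L_0(x) + 10·L_1(x) + 698·L_2(x) + 1654·L_3(x).
Expanding and collecting terms gives h(x) = 3x³ - 6x² - 5x - 2.
Check: h(3) = 10. ✓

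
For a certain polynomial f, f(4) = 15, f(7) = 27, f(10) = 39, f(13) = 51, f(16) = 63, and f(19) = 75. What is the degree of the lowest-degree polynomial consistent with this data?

Forward differences of the values at s = 4, 7, 10, 13, 16, 19:
  f  : 15  27  39  51  63  75
  Δ  : 12  12  12  12  12
  Δ^2: 0  0  0  0
  Δ^3: 0  0  0
  Δ^4: 0  0
  Δ^5: 0
The first differences are constant (12) and nonzero, while all higher differences vanish, so the minimal degree is 1.

1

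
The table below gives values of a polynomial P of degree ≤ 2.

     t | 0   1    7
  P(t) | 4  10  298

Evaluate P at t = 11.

Write P(t) = at^2 + bt + c. Substituting each data point gives a linear system:
  c = 4
  a + b + c = 10
  49a + 7b + c = 298
Solving the system yields a = 6, b = 0, c = 4.
So P(t) = 6t^2 + 4.
Then P(11) = 730.

730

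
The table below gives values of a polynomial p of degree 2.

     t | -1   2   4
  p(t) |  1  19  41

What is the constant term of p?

Write p(t) = at^2 + bt + c. Substituting each data point gives a linear system:
  a - b + c = 1
  4a + 2b + c = 19
  16a + 4b + c = 41
Solving the system yields a = 1, b = 5, c = 5.
So p(t) = t² + 5t + 5.
The constant term is 5.

5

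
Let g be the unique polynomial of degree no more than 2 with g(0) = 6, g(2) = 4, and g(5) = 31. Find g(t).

g(t) = 2t^2 - 5t + 6

Write g(t) = at^2 + bt + c. Substituting each data point gives a linear system:
  c = 6
  4a + 2b + c = 4
  25a + 5b + c = 31
Solving the system yields a = 2, b = -5, c = 6.
So g(t) = 2t² - 5t + 6.
Check: g(0) = 6. ✓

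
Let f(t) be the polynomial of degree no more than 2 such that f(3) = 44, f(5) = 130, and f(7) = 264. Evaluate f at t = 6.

191

Forward differences of the values at t = 3, 5, 7:
  f  : 44  130  264
  Δ  : 86  134
  Δ^2: 48
The second differences are constant, confirming degree 2.
Interpolating (Newton forward form) and evaluating at t = 6 gives f(6) = 191.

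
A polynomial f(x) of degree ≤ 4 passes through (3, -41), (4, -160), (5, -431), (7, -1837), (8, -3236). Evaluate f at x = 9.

Using the Lagrange interpolation formula with nodes 3, 4, 5, 7, 8:
  L_0(x) = (x - 4)(x - 5)(x - 7)(x - 8) / 40
  L_1(x) = (x - 3)(x - 5)(x - 7)(x - 8) / -12
  L_2(x) = (x - 3)(x - 4)(x - 7)(x - 8) / 12
  L_3(x) = (x - 3)(x - 4)(x - 5)(x - 8) / -24
  L_4(x) = (x - 3)(x - 4)(x - 5)(x - 7) / 60
Then f(x) = -41·L_0(x) - 160·L_1(x) - 431·L_2(x) - 1837·L_3(x) - 3236·L_4(x).
Expanding and collecting terms gives f(x) = -x^4 + 2x^3 - 3x^2 + 3x + 4.
Evaluating at x = 9: f(9) = -5315.

-5315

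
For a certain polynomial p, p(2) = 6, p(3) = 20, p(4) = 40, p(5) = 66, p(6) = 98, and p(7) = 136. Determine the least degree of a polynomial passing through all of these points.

2

Forward differences of the values at n = 2, 3, 4, 5, 6, 7:
  p  : 6  20  40  66  98  136
  Δ  : 14  20  26  32  38
  Δ^2: 6  6  6  6
  Δ^3: 0  0  0
  Δ^4: 0  0
  Δ^5: 0
The second differences are constant (6) and nonzero, while all higher differences vanish, so the minimal degree is 2.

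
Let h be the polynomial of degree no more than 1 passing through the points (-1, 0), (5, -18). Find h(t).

h(t) = -3t - 3

Write h(t) = at + b. Substituting each data point gives a linear system:
  -a + b = 0
  5a + b = -18
Solving the system yields a = -3, b = -3.
So h(t) = -3t - 3.
Check: h(-1) = 0. ✓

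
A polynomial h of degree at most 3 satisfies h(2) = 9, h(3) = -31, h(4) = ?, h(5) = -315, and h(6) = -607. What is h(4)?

-131

On equispaced nodes a degree-3 polynomial has vanishing fourth forward difference, so
  h(2) - 4·h(3) + 6·h(4) - 4·h(5) + h(6) = 0.
Substituting the known values and solving for h(4):
  6·h(4) = -786
  h(4) = -131.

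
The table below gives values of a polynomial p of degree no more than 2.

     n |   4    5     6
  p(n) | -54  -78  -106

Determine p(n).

p(n) = -2n^2 - 6n + 2

Write p(n) = an^2 + bn + c. Substituting each data point gives a linear system:
  16a + 4b + c = -54
  25a + 5b + c = -78
  36a + 6b + c = -106
Solving the system yields a = -2, b = -6, c = 2.
So p(n) = -2n^2 - 6n + 2.
Check: p(6) = -106. ✓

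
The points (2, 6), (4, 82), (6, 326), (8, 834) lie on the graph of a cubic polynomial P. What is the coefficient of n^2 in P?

Write P(n) = an^3 + bn^2 + cn + d. Substituting each data point gives a linear system:
  8a + 4b + 2c + d = 6
  64a + 16b + 4c + d = 82
  216a + 36b + 6c + d = 326
  512a + 64b + 8c + d = 834
Solving the system yields a = 2, b = -3, c = 0, d = 2.
So P(n) = 2n^3 - 3n^2 + 2.
The coefficient of n^2 is -3.

-3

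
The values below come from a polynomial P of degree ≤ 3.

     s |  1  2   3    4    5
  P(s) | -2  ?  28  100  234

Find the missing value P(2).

0

The 4 known points determine the degree-3 polynomial uniquely.
Write P(s) = as^3 + bs^2 + cs + d. Substituting each data point gives a linear system:
  a + b + c + d = -2
  27a + 9b + 3c + d = 28
  64a + 16b + 4c + d = 100
  125a + 25b + 5c + d = 234
Solving the system yields a = 3, b = -5, c = -4, d = 4.
So P(s) = 3s³ - 5s² - 4s + 4.
Then P(2) = 0.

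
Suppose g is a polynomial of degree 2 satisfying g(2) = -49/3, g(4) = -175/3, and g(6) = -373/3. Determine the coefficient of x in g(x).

Write g(x) = ax^2 + bx + c. Substituting each data point gives a linear system:
  4a + 2b + c = -49/3
  16a + 4b + c = -175/3
  36a + 6b + c = -373/3
Solving the system yields a = -3, b = -3, c = 5/3.
So g(x) = -3x^2 - 3x + 5/3.
The coefficient of x is -3.

-3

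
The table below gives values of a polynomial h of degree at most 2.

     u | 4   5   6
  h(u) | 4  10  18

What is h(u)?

h(u) = u^2 - 3u

Write h(u) = au^2 + bu + c. Substituting each data point gives a linear system:
  16a + 4b + c = 4
  25a + 5b + c = 10
  36a + 6b + c = 18
Solving the system yields a = 1, b = -3, c = 0.
So h(u) = u² - 3u.
Check: h(5) = 10. ✓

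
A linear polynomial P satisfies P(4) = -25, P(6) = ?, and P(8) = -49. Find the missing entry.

The 2 known points determine the degree-1 polynomial uniquely.
Write P(s) = as + b. Substituting each data point gives a linear system:
  4a + b = -25
  8a + b = -49
Solving the system yields a = -6, b = -1.
So P(s) = -6s - 1.
Then P(6) = -37.

-37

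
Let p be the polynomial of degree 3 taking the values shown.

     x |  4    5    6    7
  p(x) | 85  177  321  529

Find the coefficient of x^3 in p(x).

2

Write p(x) = ax^3 + bx^2 + cx + d. Substituting each data point gives a linear system:
  64a + 16b + 4c + d = 85
  125a + 25b + 5c + d = 177
  216a + 36b + 6c + d = 321
  343a + 49b + 7c + d = 529
Solving the system yields a = 2, b = -4, c = 6, d = -3.
So p(x) = 2x³ - 4x² + 6x - 3.
The leading coefficient is 2.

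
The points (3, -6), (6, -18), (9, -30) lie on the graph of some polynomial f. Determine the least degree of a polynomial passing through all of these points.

Forward differences of the values at n = 3, 6, 9:
  f  : -6  -18  -30
  Δ  : -12  -12
  Δ^2: 0
The first differences are constant (-12) and nonzero, while all higher differences vanish, so the minimal degree is 1.

1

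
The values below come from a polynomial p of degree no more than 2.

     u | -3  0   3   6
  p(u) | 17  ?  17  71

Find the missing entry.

-1

On equispaced nodes a degree-2 polynomial has vanishing third forward difference, so
  - p(-3) + 3·p(0) - 3·p(3) + p(6) = 0.
Substituting the known values and solving for p(0):
  3·p(0) = -3
  p(0) = -1.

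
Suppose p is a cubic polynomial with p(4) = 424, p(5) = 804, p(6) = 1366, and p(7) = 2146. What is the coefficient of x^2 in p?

1

Write p(x) = ax^3 + bx^2 + cx + d. Substituting each data point gives a linear system:
  64a + 16b + 4c + d = 424
  125a + 25b + 5c + d = 804
  216a + 36b + 6c + d = 1366
  343a + 49b + 7c + d = 2146
Solving the system yields a = 6, b = 1, c = 5, d = 4.
So p(x) = 6x^3 + x^2 + 5x + 4.
The coefficient of x^2 is 1.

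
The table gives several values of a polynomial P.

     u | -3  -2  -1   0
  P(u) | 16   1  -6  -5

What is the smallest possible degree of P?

2

Forward differences of the values at u = -3, -2, -1, 0:
  P  : 16  1  -6  -5
  Δ  : -15  -7  1
  Δ^2: 8  8
  Δ^3: 0
The second differences are constant (8) and nonzero, while all higher differences vanish, so the minimal degree is 2.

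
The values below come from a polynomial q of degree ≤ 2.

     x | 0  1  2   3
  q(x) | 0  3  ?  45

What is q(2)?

18

The 3 known points determine the degree-2 polynomial uniquely.
Write q(x) = ax^2 + bx + c. Substituting each data point gives a linear system:
  c = 0
  a + b + c = 3
  9a + 3b + c = 45
Solving the system yields a = 6, b = -3, c = 0.
So q(x) = 6x² - 3x.
Then q(2) = 18.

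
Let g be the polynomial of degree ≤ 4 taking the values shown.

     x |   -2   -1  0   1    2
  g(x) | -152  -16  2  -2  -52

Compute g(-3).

Forward differences of the values at x = -2, -1, 0, 1, 2:
  g  : -152  -16  2  -2  -52
  Δ  : 136  18  -4  -50
  Δ^2: -118  -22  -46
  Δ^3: 96  -24
  Δ^4: -120
The fourth differences are constant, confirming degree 4.
Interpolating (Newton forward form) and evaluating at x = -3 gives g(-3) = -622.

-622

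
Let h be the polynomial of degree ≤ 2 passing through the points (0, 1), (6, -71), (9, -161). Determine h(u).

Using the Lagrange interpolation formula with nodes 0, 6, 9:
  L_0(u) = (u - 6)(u - 9) / 54
  L_1(u) = u(u - 9) / -18
  L_2(u) = u(u - 6) / 27
Then h(u) = 1·L_0(u) - 71·L_1(u) - 161·L_2(u).
Expanding and collecting terms gives h(u) = -2u² + 1.
Check: h(0) = 1. ✓

h(u) = -2u^2 + 1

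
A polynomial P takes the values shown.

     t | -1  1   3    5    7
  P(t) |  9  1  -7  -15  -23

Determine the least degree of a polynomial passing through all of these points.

Forward differences of the values at t = -1, 1, 3, 5, 7:
  P  : 9  1  -7  -15  -23
  Δ  : -8  -8  -8  -8
  Δ^2: 0  0  0
  Δ^3: 0  0
  Δ^4: 0
The first differences are constant (-8) and nonzero, while all higher differences vanish, so the minimal degree is 1.

1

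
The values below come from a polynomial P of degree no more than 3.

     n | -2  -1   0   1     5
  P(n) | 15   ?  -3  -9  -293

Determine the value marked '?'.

The 4 known points determine the degree-3 polynomial uniquely.
Write P(n) = an^3 + bn^2 + cn + d. Substituting each data point gives a linear system:
  -8a + 4b - 2c + d = 15
  d = -3
  a + b + c + d = -9
  125a + 25b + 5c + d = -293
Solving the system yields a = -2, b = -1, c = -3, d = -3.
So P(n) = -2n³ - n² - 3n - 3.
Then P(-1) = 1.

1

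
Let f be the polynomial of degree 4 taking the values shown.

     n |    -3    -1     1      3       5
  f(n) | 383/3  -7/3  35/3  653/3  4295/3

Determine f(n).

Write f(n) = an^4 + bn^3 + cn^2 + dn + e. Substituting each data point gives a linear system:
  81a - 27b + 9c - 3d + e = 383/3
  a - b + c - d + e = -7/3
  a + b + c + d + e = 35/3
  81a + 27b + 9c + 3d + e = 653/3
  625a + 125b + 25c + 5d + e = 4295/3
Solving the system yields a = 2, b = 1, c = 1, d = 6, e = 5/3.
So f(n) = 2n^4 + n^3 + n^2 + 6n + 5/3.
Check: f(3) = 653/3. ✓

f(n) = 2n^4 + n^3 + n^2 + 6n + 5/3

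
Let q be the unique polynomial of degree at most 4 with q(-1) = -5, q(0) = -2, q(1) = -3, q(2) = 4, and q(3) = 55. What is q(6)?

Forward differences of the values at t = -1, 0, 1, 2, 3:
  q  : -5  -2  -3  4  55
  Δ  : 3  -1  7  51
  Δ^2: -4  8  44
  Δ^3: 12  36
  Δ^4: 24
The fourth differences are constant, confirming degree 4.
Interpolating (Newton forward form) and evaluating at t = 6 gives q(6) = 1192.

1192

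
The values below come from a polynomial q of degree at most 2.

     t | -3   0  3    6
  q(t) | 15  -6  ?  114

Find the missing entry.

On equispaced nodes a degree-2 polynomial has vanishing third forward difference, so
  - q(-3) + 3·q(0) - 3·q(3) + q(6) = 0.
Substituting the known values and solving for q(3):
  -3·q(3) = -81
  q(3) = 27.

27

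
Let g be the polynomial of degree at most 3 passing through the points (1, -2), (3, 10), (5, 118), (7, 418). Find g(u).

Using the Lagrange interpolation formula with nodes 1, 3, 5, 7:
  L_0(u) = (u - 3)(u - 5)(u - 7) / -48
  L_1(u) = (u - 1)(u - 5)(u - 7) / 16
  L_2(u) = (u - 1)(u - 3)(u - 7) / -16
  L_3(u) = (u - 1)(u - 3)(u - 5) / 48
Then g(u) = -2·L_0(u) + 10·L_1(u) + 118·L_2(u) + 418·L_3(u).
Expanding and collecting terms gives g(u) = 2u³ - 6u² + 4u - 2.
Check: g(3) = 10. ✓

g(u) = 2u^3 - 6u^2 + 4u - 2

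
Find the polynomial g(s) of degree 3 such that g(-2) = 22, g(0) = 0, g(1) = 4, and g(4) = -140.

Write g(s) = as^3 + bs^2 + cs + d. Substituting each data point gives a linear system:
  -8a + 4b - 2c + d = 22
  d = 0
  a + b + c + d = 4
  64a + 16b + 4c + d = -140
Solving the system yields a = -3, b = 2, c = 5, d = 0.
So g(s) = -3s^3 + 2s^2 + 5s.
Check: g(0) = 0. ✓

g(s) = -3s^3 + 2s^2 + 5s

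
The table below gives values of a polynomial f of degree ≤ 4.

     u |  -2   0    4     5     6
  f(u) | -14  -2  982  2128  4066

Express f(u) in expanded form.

Write f(u) = au^4 + bu^3 + cu^2 + du + e. Substituting each data point gives a linear system:
  16a - 8b + 4c - 2d + e = -14
  e = -2
  256a + 64b + 16c + 4d + e = 982
  625a + 125b + 25c + 5d + e = 2128
  1296a + 216b + 36c + 6d + e = 4066
Solving the system yields a = 2, b = 6, c = 4, d = 6, e = -2.
So f(u) = 2u^4 + 6u^3 + 4u^2 + 6u - 2.
Check: f(5) = 2128. ✓

f(u) = 2u^4 + 6u^3 + 4u^2 + 6u - 2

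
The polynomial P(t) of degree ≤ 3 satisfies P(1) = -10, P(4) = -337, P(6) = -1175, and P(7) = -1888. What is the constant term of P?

Write P(t) = at^3 + bt^2 + ct + d. Substituting each data point gives a linear system:
  a + b + c + d = -10
  64a + 16b + 4c + d = -337
  216a + 36b + 6c + d = -1175
  343a + 49b + 7c + d = -1888
Solving the system yields a = -6, b = 4, c = -3, d = -5.
So P(t) = -6t^3 + 4t^2 - 3t - 5.
The constant term is -5.

-5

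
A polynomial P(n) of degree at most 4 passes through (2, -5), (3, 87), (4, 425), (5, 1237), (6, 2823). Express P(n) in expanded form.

Write P(n) = an^4 + bn^3 + cn^2 + dn + e. Substituting each data point gives a linear system:
  16a + 8b + 4c + 2d + e = -5
  81a + 27b + 9c + 3d + e = 87
  256a + 64b + 16c + 4d + e = 425
  625a + 125b + 25c + 5d + e = 1237
  1296a + 216b + 36c + 6d + e = 2823
Solving the system yields a = 3, b = -4, c = -6, d = 3, e = -3.
So P(n) = 3n^4 - 4n^3 - 6n^2 + 3n - 3.
Check: P(2) = -5. ✓

P(n) = 3n^4 - 4n^3 - 6n^2 + 3n - 3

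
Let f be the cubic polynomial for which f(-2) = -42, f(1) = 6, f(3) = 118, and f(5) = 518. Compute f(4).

Using the Lagrange interpolation formula with nodes -2, 1, 3, 5:
  L_0(t) = (t - 1)(t - 3)(t - 5) / -105
  L_1(t) = (t + 2)(t - 3)(t - 5) / 24
  L_2(t) = (t + 2)(t - 1)(t - 5) / -20
  L_3(t) = (t + 2)(t - 1)(t - 3) / 56
Then f(t) = -42·L_0(t) + 6·L_1(t) + 118·L_2(t) + 518·L_3(t).
Expanding and collecting terms gives f(t) = 4t³ + 4t - 2.
Evaluating at t = 4: f(4) = 270.

270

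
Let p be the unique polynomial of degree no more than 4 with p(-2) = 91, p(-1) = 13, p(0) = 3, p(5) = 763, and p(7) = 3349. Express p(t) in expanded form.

Write p(t) = at^4 + bt^3 + ct^2 + dt + e. Substituting each data point gives a linear system:
  16a - 8b + 4c - 2d + e = 91
  a - b + c - d + e = 13
  e = 3
  625a + 125b + 25c + 5d + e = 763
  2401a + 343b + 49c + 7d + e = 3349
Solving the system yields a = 2, b = -5, c = 5, d = 2, e = 3.
So p(t) = 2t⁴ - 5t³ + 5t² + 2t + 3.
Check: p(-2) = 91. ✓

p(t) = 2t^4 - 5t^3 + 5t^2 + 2t + 3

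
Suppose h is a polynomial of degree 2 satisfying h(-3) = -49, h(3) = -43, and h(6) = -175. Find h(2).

Write h(s) = as^2 + bs + c. Substituting each data point gives a linear system:
  9a - 3b + c = -49
  9a + 3b + c = -43
  36a + 6b + c = -175
Solving the system yields a = -5, b = 1, c = -1.
So h(s) = -5s^2 + s - 1.
Then h(2) = -19.

-19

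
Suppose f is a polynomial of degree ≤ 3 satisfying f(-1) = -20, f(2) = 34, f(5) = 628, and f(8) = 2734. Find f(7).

1804

Forward differences of the values at u = -1, 2, 5, 8:
  f  : -20  34  628  2734
  Δ  : 54  594  2106
  Δ^2: 540  1512
  Δ^3: 972
The third differences are constant, confirming degree 3.
Interpolating (Newton forward form) and evaluating at u = 7 gives f(7) = 1804.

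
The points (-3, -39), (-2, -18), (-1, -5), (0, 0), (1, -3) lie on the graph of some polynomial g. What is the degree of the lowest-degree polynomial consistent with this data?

Forward differences of the values at n = -3, -2, -1, 0, 1:
  g  : -39  -18  -5  0  -3
  Δ  : 21  13  5  -3
  Δ^2: -8  -8  -8
  Δ^3: 0  0
  Δ^4: 0
The second differences are constant (-8) and nonzero, while all higher differences vanish, so the minimal degree is 2.

2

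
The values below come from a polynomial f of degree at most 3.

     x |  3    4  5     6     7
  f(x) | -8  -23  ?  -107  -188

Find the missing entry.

-54

The 4 known points determine the degree-3 polynomial uniquely.
Write f(x) = ax^3 + bx^2 + cx + d. Substituting each data point gives a linear system:
  27a + 9b + 3c + d = -8
  64a + 16b + 4c + d = -23
  216a + 36b + 6c + d = -107
  343a + 49b + 7c + d = -188
Solving the system yields a = -1, b = 4, c = -6, d = 1.
So f(x) = -x^3 + 4x^2 - 6x + 1.
Then f(5) = -54.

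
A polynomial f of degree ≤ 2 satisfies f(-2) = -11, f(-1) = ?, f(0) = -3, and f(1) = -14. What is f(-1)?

-2

The 3 known points determine the degree-2 polynomial uniquely.
Write f(t) = at^2 + bt + c. Substituting each data point gives a linear system:
  4a - 2b + c = -11
  c = -3
  a + b + c = -14
Solving the system yields a = -5, b = -6, c = -3.
So f(t) = -5t² - 6t - 3.
Then f(-1) = -2.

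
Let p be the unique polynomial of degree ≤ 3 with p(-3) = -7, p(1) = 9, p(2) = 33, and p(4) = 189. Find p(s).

Write p(s) = as^3 + bs^2 + cs + d. Substituting each data point gives a linear system:
  -27a + 9b - 3c + d = -7
  a + b + c + d = 9
  8a + 4b + 2c + d = 33
  64a + 16b + 4c + d = 189
Solving the system yields a = 2, b = 4, c = -2, d = 5.
So p(s) = 2s^3 + 4s^2 - 2s + 5.
Check: p(4) = 189. ✓

p(s) = 2s^3 + 4s^2 - 2s + 5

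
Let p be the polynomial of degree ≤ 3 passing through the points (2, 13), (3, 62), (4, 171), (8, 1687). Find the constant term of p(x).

Write p(x) = ax^3 + bx^2 + cx + d. Substituting each data point gives a linear system:
  8a + 4b + 2c + d = 13
  27a + 9b + 3c + d = 62
  64a + 16b + 4c + d = 171
  512a + 64b + 8c + d = 1687
Solving the system yields a = 4, b = -6, c = 3, d = -1.
So p(x) = 4x³ - 6x² + 3x - 1.
The constant term is -1.

-1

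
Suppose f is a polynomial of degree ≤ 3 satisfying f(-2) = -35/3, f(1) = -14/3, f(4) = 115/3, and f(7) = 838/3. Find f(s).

f(s) = s^3 - s^2 - (5/3)s - 3

Using the Lagrange interpolation formula with nodes -2, 1, 4, 7:
  L_0(s) = (s - 1)(s - 4)(s - 7) / -162
  L_1(s) = (s + 2)(s - 4)(s - 7) / 54
  L_2(s) = (s + 2)(s - 1)(s - 7) / -54
  L_3(s) = (s + 2)(s - 1)(s - 4) / 162
Then f(s) = -35/3·L_0(s) - 14/3·L_1(s) + 115/3·L_2(s) + 838/3·L_3(s).
Expanding and collecting terms gives f(s) = s³ - s² - (5/3)s - 3.
Check: f(4) = 115/3. ✓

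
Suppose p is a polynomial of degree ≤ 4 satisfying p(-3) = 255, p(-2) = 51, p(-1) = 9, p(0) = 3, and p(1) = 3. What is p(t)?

p(t) = 4t^4 + 3t^3 - t^2 - 6t + 3

Write p(t) = at^4 + bt^3 + ct^2 + dt + e. Substituting each data point gives a linear system:
  81a - 27b + 9c - 3d + e = 255
  16a - 8b + 4c - 2d + e = 51
  a - b + c - d + e = 9
  e = 3
  a + b + c + d + e = 3
Solving the system yields a = 4, b = 3, c = -1, d = -6, e = 3.
So p(t) = 4t^4 + 3t^3 - t^2 - 6t + 3.
Check: p(0) = 3. ✓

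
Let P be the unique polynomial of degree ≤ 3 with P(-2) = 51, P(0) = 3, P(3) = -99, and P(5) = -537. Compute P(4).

Write P(t) = at^3 + bt^2 + ct + d. Substituting each data point gives a linear system:
  -8a + 4b - 2c + d = 51
  d = 3
  27a + 9b + 3c + d = -99
  125a + 25b + 5c + d = -537
Solving the system yields a = -5, b = 3, c = 2, d = 3.
So P(t) = -5t^3 + 3t^2 + 2t + 3.
Then P(4) = -261.

-261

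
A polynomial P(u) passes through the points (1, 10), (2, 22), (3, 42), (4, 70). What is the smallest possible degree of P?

Divided differences on the nodes 1, 2, 3, 4:
  order 0: 10  22  42  70
  order 1: 12  20  28
  order 2: 4  4
  order 3: 0
The order-2 divided differences are all 4 (nonzero) and every higher order vanishes, so the data lies on a polynomial of degree exactly 2.

2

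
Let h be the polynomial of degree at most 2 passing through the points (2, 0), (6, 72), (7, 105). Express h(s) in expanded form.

Using the Lagrange interpolation formula with nodes 2, 6, 7:
  L_0(s) = (s - 6)(s - 7) / 20
  L_1(s) = (s - 2)(s - 7) / -4
  L_2(s) = (s - 2)(s - 6) / 5
Then h(s) = 0·L_0(s) + 72·L_1(s) + 105·L_2(s).
Expanding and collecting terms gives h(s) = 3s² - 6s.
Check: h(2) = 0. ✓

h(s) = 3s^2 - 6s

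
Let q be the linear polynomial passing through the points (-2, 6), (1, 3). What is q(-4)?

Write q(n) = an + b. Substituting each data point gives a linear system:
  -2a + b = 6
  a + b = 3
Solving the system yields a = -1, b = 4.
So q(n) = -n + 4.
Then q(-4) = 8.

8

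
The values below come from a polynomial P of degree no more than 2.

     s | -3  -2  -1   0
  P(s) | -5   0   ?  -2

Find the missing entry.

On equispaced nodes a degree-2 polynomial has vanishing third forward difference, so
  - P(-3) + 3·P(-2) - 3·P(-1) + P(0) = 0.
Substituting the known values and solving for P(-1):
  -3·P(-1) = -3
  P(-1) = 1.

1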